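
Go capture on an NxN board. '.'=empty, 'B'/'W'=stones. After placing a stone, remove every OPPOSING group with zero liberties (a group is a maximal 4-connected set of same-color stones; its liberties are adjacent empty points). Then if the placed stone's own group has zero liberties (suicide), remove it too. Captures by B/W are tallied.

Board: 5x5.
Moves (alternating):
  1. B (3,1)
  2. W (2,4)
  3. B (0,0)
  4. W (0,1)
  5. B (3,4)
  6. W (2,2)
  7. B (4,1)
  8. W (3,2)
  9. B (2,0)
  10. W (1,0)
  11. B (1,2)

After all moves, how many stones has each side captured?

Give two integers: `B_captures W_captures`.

Answer: 0 1

Derivation:
Move 1: B@(3,1) -> caps B=0 W=0
Move 2: W@(2,4) -> caps B=0 W=0
Move 3: B@(0,0) -> caps B=0 W=0
Move 4: W@(0,1) -> caps B=0 W=0
Move 5: B@(3,4) -> caps B=0 W=0
Move 6: W@(2,2) -> caps B=0 W=0
Move 7: B@(4,1) -> caps B=0 W=0
Move 8: W@(3,2) -> caps B=0 W=0
Move 9: B@(2,0) -> caps B=0 W=0
Move 10: W@(1,0) -> caps B=0 W=1
Move 11: B@(1,2) -> caps B=0 W=1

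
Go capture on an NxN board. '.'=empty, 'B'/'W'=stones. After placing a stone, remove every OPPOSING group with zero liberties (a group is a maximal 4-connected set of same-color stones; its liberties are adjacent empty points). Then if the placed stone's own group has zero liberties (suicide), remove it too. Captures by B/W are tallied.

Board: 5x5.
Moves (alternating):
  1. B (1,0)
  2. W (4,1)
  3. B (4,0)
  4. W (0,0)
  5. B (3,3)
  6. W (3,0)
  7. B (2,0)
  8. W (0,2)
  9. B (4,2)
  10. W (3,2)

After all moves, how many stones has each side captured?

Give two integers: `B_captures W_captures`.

Answer: 0 1

Derivation:
Move 1: B@(1,0) -> caps B=0 W=0
Move 2: W@(4,1) -> caps B=0 W=0
Move 3: B@(4,0) -> caps B=0 W=0
Move 4: W@(0,0) -> caps B=0 W=0
Move 5: B@(3,3) -> caps B=0 W=0
Move 6: W@(3,0) -> caps B=0 W=1
Move 7: B@(2,0) -> caps B=0 W=1
Move 8: W@(0,2) -> caps B=0 W=1
Move 9: B@(4,2) -> caps B=0 W=1
Move 10: W@(3,2) -> caps B=0 W=1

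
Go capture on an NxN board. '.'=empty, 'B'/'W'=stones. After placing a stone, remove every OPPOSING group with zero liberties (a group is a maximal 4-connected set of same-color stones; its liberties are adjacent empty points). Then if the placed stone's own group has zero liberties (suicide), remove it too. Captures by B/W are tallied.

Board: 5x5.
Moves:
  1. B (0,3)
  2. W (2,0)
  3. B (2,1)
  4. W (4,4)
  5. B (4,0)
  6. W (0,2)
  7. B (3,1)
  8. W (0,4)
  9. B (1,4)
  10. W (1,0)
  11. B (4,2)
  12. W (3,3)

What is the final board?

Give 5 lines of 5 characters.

Move 1: B@(0,3) -> caps B=0 W=0
Move 2: W@(2,0) -> caps B=0 W=0
Move 3: B@(2,1) -> caps B=0 W=0
Move 4: W@(4,4) -> caps B=0 W=0
Move 5: B@(4,0) -> caps B=0 W=0
Move 6: W@(0,2) -> caps B=0 W=0
Move 7: B@(3,1) -> caps B=0 W=0
Move 8: W@(0,4) -> caps B=0 W=0
Move 9: B@(1,4) -> caps B=1 W=0
Move 10: W@(1,0) -> caps B=1 W=0
Move 11: B@(4,2) -> caps B=1 W=0
Move 12: W@(3,3) -> caps B=1 W=0

Answer: ..WB.
W...B
WB...
.B.W.
B.B.W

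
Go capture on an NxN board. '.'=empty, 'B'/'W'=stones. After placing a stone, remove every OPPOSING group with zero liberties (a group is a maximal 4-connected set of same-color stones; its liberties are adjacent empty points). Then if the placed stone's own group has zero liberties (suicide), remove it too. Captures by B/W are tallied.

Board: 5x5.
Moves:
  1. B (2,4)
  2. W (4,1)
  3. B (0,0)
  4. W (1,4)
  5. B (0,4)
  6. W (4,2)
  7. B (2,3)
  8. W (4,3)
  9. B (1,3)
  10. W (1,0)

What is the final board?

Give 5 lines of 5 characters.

Answer: B...B
W..B.
...BB
.....
.WWW.

Derivation:
Move 1: B@(2,4) -> caps B=0 W=0
Move 2: W@(4,1) -> caps B=0 W=0
Move 3: B@(0,0) -> caps B=0 W=0
Move 4: W@(1,4) -> caps B=0 W=0
Move 5: B@(0,4) -> caps B=0 W=0
Move 6: W@(4,2) -> caps B=0 W=0
Move 7: B@(2,3) -> caps B=0 W=0
Move 8: W@(4,3) -> caps B=0 W=0
Move 9: B@(1,3) -> caps B=1 W=0
Move 10: W@(1,0) -> caps B=1 W=0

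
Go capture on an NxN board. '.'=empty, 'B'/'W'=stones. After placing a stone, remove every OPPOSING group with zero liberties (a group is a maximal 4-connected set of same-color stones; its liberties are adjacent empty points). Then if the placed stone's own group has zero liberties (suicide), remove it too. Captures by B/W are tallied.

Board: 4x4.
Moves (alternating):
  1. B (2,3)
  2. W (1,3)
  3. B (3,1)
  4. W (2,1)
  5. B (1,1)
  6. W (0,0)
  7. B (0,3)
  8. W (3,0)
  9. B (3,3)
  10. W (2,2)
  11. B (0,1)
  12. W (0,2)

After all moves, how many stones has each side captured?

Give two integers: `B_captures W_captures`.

Answer: 0 1

Derivation:
Move 1: B@(2,3) -> caps B=0 W=0
Move 2: W@(1,3) -> caps B=0 W=0
Move 3: B@(3,1) -> caps B=0 W=0
Move 4: W@(2,1) -> caps B=0 W=0
Move 5: B@(1,1) -> caps B=0 W=0
Move 6: W@(0,0) -> caps B=0 W=0
Move 7: B@(0,3) -> caps B=0 W=0
Move 8: W@(3,0) -> caps B=0 W=0
Move 9: B@(3,3) -> caps B=0 W=0
Move 10: W@(2,2) -> caps B=0 W=0
Move 11: B@(0,1) -> caps B=0 W=0
Move 12: W@(0,2) -> caps B=0 W=1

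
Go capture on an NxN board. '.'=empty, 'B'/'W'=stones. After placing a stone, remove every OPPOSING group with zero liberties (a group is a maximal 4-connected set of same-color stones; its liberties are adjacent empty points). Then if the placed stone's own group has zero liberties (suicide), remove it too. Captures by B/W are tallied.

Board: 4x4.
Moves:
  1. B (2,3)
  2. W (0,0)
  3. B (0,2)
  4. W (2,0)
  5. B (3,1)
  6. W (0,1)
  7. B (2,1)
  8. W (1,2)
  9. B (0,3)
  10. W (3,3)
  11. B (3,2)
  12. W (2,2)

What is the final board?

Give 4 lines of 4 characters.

Move 1: B@(2,3) -> caps B=0 W=0
Move 2: W@(0,0) -> caps B=0 W=0
Move 3: B@(0,2) -> caps B=0 W=0
Move 4: W@(2,0) -> caps B=0 W=0
Move 5: B@(3,1) -> caps B=0 W=0
Move 6: W@(0,1) -> caps B=0 W=0
Move 7: B@(2,1) -> caps B=0 W=0
Move 8: W@(1,2) -> caps B=0 W=0
Move 9: B@(0,3) -> caps B=0 W=0
Move 10: W@(3,3) -> caps B=0 W=0
Move 11: B@(3,2) -> caps B=1 W=0
Move 12: W@(2,2) -> caps B=1 W=0

Answer: WWBB
..W.
WBWB
.BB.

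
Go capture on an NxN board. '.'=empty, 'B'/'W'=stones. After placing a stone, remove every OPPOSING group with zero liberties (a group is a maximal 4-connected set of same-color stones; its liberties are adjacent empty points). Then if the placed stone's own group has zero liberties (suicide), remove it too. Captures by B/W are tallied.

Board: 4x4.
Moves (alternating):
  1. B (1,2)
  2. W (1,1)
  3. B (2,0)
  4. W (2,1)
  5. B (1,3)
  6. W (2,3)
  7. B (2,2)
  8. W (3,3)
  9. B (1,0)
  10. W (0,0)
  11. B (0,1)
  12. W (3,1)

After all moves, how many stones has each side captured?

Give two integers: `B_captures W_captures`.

Answer: 1 0

Derivation:
Move 1: B@(1,2) -> caps B=0 W=0
Move 2: W@(1,1) -> caps B=0 W=0
Move 3: B@(2,0) -> caps B=0 W=0
Move 4: W@(2,1) -> caps B=0 W=0
Move 5: B@(1,3) -> caps B=0 W=0
Move 6: W@(2,3) -> caps B=0 W=0
Move 7: B@(2,2) -> caps B=0 W=0
Move 8: W@(3,3) -> caps B=0 W=0
Move 9: B@(1,0) -> caps B=0 W=0
Move 10: W@(0,0) -> caps B=0 W=0
Move 11: B@(0,1) -> caps B=1 W=0
Move 12: W@(3,1) -> caps B=1 W=0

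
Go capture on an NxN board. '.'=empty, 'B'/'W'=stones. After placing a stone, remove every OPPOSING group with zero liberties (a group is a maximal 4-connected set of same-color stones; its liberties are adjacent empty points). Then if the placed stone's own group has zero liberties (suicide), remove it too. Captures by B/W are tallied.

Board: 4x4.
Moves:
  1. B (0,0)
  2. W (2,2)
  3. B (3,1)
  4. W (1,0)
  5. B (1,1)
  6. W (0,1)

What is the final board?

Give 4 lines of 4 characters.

Answer: .W..
WB..
..W.
.B..

Derivation:
Move 1: B@(0,0) -> caps B=0 W=0
Move 2: W@(2,2) -> caps B=0 W=0
Move 3: B@(3,1) -> caps B=0 W=0
Move 4: W@(1,0) -> caps B=0 W=0
Move 5: B@(1,1) -> caps B=0 W=0
Move 6: W@(0,1) -> caps B=0 W=1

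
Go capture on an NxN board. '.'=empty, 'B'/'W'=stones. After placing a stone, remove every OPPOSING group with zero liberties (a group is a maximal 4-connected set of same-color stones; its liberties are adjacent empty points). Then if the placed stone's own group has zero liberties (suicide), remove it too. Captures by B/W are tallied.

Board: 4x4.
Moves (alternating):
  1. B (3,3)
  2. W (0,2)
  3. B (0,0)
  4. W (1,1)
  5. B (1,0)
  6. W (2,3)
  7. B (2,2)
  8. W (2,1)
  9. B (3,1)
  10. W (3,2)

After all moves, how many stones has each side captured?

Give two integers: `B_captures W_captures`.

Move 1: B@(3,3) -> caps B=0 W=0
Move 2: W@(0,2) -> caps B=0 W=0
Move 3: B@(0,0) -> caps B=0 W=0
Move 4: W@(1,1) -> caps B=0 W=0
Move 5: B@(1,0) -> caps B=0 W=0
Move 6: W@(2,3) -> caps B=0 W=0
Move 7: B@(2,2) -> caps B=0 W=0
Move 8: W@(2,1) -> caps B=0 W=0
Move 9: B@(3,1) -> caps B=0 W=0
Move 10: W@(3,2) -> caps B=0 W=1

Answer: 0 1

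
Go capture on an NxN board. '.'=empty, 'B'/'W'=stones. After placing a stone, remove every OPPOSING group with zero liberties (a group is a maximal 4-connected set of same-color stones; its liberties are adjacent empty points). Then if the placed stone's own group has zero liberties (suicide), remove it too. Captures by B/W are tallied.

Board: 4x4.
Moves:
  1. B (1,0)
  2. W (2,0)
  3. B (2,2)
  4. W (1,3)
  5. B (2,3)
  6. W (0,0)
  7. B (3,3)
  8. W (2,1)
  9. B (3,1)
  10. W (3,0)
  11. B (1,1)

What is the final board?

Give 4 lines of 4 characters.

Move 1: B@(1,0) -> caps B=0 W=0
Move 2: W@(2,0) -> caps B=0 W=0
Move 3: B@(2,2) -> caps B=0 W=0
Move 4: W@(1,3) -> caps B=0 W=0
Move 5: B@(2,3) -> caps B=0 W=0
Move 6: W@(0,0) -> caps B=0 W=0
Move 7: B@(3,3) -> caps B=0 W=0
Move 8: W@(2,1) -> caps B=0 W=0
Move 9: B@(3,1) -> caps B=0 W=0
Move 10: W@(3,0) -> caps B=0 W=0
Move 11: B@(1,1) -> caps B=3 W=0

Answer: W...
BB.W
..BB
.B.B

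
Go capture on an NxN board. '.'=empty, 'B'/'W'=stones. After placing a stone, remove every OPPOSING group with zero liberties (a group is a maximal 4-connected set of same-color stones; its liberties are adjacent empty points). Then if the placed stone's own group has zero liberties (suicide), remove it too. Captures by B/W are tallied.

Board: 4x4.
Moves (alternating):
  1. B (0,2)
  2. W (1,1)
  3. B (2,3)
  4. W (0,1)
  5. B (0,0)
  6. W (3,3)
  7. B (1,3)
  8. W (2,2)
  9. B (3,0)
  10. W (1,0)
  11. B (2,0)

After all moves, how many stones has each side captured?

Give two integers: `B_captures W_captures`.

Move 1: B@(0,2) -> caps B=0 W=0
Move 2: W@(1,1) -> caps B=0 W=0
Move 3: B@(2,3) -> caps B=0 W=0
Move 4: W@(0,1) -> caps B=0 W=0
Move 5: B@(0,0) -> caps B=0 W=0
Move 6: W@(3,3) -> caps B=0 W=0
Move 7: B@(1,3) -> caps B=0 W=0
Move 8: W@(2,2) -> caps B=0 W=0
Move 9: B@(3,0) -> caps B=0 W=0
Move 10: W@(1,0) -> caps B=0 W=1
Move 11: B@(2,0) -> caps B=0 W=1

Answer: 0 1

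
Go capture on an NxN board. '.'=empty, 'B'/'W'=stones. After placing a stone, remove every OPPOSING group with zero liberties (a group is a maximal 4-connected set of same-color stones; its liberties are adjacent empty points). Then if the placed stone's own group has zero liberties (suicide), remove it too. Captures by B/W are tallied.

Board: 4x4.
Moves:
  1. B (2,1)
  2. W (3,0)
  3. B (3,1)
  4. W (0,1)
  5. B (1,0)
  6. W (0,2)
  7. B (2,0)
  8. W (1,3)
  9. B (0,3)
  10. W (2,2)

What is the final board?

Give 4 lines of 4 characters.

Move 1: B@(2,1) -> caps B=0 W=0
Move 2: W@(3,0) -> caps B=0 W=0
Move 3: B@(3,1) -> caps B=0 W=0
Move 4: W@(0,1) -> caps B=0 W=0
Move 5: B@(1,0) -> caps B=0 W=0
Move 6: W@(0,2) -> caps B=0 W=0
Move 7: B@(2,0) -> caps B=1 W=0
Move 8: W@(1,3) -> caps B=1 W=0
Move 9: B@(0,3) -> caps B=1 W=0
Move 10: W@(2,2) -> caps B=1 W=0

Answer: .WW.
B..W
BBW.
.B..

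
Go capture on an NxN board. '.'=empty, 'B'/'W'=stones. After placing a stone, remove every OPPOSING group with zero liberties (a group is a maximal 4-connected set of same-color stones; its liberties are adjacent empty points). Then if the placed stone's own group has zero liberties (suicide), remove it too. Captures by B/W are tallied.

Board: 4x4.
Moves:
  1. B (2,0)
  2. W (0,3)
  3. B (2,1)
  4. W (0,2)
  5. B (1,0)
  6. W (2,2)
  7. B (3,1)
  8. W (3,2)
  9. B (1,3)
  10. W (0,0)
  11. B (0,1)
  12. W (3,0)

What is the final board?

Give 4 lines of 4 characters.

Answer: .BWW
B..B
BBW.
.BW.

Derivation:
Move 1: B@(2,0) -> caps B=0 W=0
Move 2: W@(0,3) -> caps B=0 W=0
Move 3: B@(2,1) -> caps B=0 W=0
Move 4: W@(0,2) -> caps B=0 W=0
Move 5: B@(1,0) -> caps B=0 W=0
Move 6: W@(2,2) -> caps B=0 W=0
Move 7: B@(3,1) -> caps B=0 W=0
Move 8: W@(3,2) -> caps B=0 W=0
Move 9: B@(1,3) -> caps B=0 W=0
Move 10: W@(0,0) -> caps B=0 W=0
Move 11: B@(0,1) -> caps B=1 W=0
Move 12: W@(3,0) -> caps B=1 W=0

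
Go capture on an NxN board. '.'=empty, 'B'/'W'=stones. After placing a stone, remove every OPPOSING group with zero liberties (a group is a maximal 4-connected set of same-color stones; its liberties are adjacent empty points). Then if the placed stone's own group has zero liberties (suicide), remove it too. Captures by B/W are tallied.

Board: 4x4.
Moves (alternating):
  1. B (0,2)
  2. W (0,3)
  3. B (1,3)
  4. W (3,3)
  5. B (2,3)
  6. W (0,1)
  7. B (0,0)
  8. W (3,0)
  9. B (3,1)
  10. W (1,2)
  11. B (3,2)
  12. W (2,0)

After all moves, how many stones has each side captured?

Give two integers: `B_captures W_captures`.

Move 1: B@(0,2) -> caps B=0 W=0
Move 2: W@(0,3) -> caps B=0 W=0
Move 3: B@(1,3) -> caps B=1 W=0
Move 4: W@(3,3) -> caps B=1 W=0
Move 5: B@(2,3) -> caps B=1 W=0
Move 6: W@(0,1) -> caps B=1 W=0
Move 7: B@(0,0) -> caps B=1 W=0
Move 8: W@(3,0) -> caps B=1 W=0
Move 9: B@(3,1) -> caps B=1 W=0
Move 10: W@(1,2) -> caps B=1 W=0
Move 11: B@(3,2) -> caps B=2 W=0
Move 12: W@(2,0) -> caps B=2 W=0

Answer: 2 0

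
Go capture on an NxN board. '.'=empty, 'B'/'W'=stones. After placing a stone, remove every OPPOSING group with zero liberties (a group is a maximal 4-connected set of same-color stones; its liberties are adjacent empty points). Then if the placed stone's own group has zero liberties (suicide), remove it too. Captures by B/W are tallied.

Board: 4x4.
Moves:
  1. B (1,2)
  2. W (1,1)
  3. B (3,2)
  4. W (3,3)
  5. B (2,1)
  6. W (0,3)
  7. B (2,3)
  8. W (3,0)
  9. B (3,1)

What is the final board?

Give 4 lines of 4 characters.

Answer: ...W
.WB.
.B.B
WBB.

Derivation:
Move 1: B@(1,2) -> caps B=0 W=0
Move 2: W@(1,1) -> caps B=0 W=0
Move 3: B@(3,2) -> caps B=0 W=0
Move 4: W@(3,3) -> caps B=0 W=0
Move 5: B@(2,1) -> caps B=0 W=0
Move 6: W@(0,3) -> caps B=0 W=0
Move 7: B@(2,3) -> caps B=1 W=0
Move 8: W@(3,0) -> caps B=1 W=0
Move 9: B@(3,1) -> caps B=1 W=0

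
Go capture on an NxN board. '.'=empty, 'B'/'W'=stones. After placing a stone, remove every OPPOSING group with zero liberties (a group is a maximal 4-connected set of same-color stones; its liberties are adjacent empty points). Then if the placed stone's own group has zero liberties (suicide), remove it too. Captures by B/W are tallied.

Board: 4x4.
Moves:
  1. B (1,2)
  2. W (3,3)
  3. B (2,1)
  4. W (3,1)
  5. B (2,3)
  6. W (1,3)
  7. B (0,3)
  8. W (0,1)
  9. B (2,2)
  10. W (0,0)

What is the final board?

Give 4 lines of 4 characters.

Answer: WW.B
..B.
.BBB
.W.W

Derivation:
Move 1: B@(1,2) -> caps B=0 W=0
Move 2: W@(3,3) -> caps B=0 W=0
Move 3: B@(2,1) -> caps B=0 W=0
Move 4: W@(3,1) -> caps B=0 W=0
Move 5: B@(2,3) -> caps B=0 W=0
Move 6: W@(1,3) -> caps B=0 W=0
Move 7: B@(0,3) -> caps B=1 W=0
Move 8: W@(0,1) -> caps B=1 W=0
Move 9: B@(2,2) -> caps B=1 W=0
Move 10: W@(0,0) -> caps B=1 W=0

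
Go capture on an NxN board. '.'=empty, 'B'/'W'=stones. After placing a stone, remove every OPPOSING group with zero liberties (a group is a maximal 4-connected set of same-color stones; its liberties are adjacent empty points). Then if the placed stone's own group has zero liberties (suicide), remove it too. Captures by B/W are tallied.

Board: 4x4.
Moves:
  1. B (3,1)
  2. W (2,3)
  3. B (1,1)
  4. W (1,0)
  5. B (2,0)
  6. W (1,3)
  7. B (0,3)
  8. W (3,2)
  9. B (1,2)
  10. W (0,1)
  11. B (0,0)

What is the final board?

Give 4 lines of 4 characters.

Move 1: B@(3,1) -> caps B=0 W=0
Move 2: W@(2,3) -> caps B=0 W=0
Move 3: B@(1,1) -> caps B=0 W=0
Move 4: W@(1,0) -> caps B=0 W=0
Move 5: B@(2,0) -> caps B=0 W=0
Move 6: W@(1,3) -> caps B=0 W=0
Move 7: B@(0,3) -> caps B=0 W=0
Move 8: W@(3,2) -> caps B=0 W=0
Move 9: B@(1,2) -> caps B=0 W=0
Move 10: W@(0,1) -> caps B=0 W=0
Move 11: B@(0,0) -> caps B=1 W=0

Answer: BW.B
.BBW
B..W
.BW.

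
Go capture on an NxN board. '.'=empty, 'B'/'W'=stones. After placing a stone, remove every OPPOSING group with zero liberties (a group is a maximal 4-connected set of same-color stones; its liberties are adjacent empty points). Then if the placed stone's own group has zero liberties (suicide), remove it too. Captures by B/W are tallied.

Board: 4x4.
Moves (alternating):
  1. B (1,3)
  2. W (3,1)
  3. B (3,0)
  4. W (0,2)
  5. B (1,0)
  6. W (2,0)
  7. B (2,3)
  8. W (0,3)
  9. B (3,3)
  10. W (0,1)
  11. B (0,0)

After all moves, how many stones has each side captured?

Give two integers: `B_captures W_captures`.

Answer: 0 1

Derivation:
Move 1: B@(1,3) -> caps B=0 W=0
Move 2: W@(3,1) -> caps B=0 W=0
Move 3: B@(3,0) -> caps B=0 W=0
Move 4: W@(0,2) -> caps B=0 W=0
Move 5: B@(1,0) -> caps B=0 W=0
Move 6: W@(2,0) -> caps B=0 W=1
Move 7: B@(2,3) -> caps B=0 W=1
Move 8: W@(0,3) -> caps B=0 W=1
Move 9: B@(3,3) -> caps B=0 W=1
Move 10: W@(0,1) -> caps B=0 W=1
Move 11: B@(0,0) -> caps B=0 W=1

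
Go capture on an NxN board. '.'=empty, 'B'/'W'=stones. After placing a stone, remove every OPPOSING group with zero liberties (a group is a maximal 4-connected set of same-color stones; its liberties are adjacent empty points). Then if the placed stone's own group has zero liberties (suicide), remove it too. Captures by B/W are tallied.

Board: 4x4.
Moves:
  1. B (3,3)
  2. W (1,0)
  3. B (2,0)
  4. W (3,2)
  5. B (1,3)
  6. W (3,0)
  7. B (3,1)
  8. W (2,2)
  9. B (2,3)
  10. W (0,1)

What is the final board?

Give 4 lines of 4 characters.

Move 1: B@(3,3) -> caps B=0 W=0
Move 2: W@(1,0) -> caps B=0 W=0
Move 3: B@(2,0) -> caps B=0 W=0
Move 4: W@(3,2) -> caps B=0 W=0
Move 5: B@(1,3) -> caps B=0 W=0
Move 6: W@(3,0) -> caps B=0 W=0
Move 7: B@(3,1) -> caps B=1 W=0
Move 8: W@(2,2) -> caps B=1 W=0
Move 9: B@(2,3) -> caps B=1 W=0
Move 10: W@(0,1) -> caps B=1 W=0

Answer: .W..
W..B
B.WB
.BWB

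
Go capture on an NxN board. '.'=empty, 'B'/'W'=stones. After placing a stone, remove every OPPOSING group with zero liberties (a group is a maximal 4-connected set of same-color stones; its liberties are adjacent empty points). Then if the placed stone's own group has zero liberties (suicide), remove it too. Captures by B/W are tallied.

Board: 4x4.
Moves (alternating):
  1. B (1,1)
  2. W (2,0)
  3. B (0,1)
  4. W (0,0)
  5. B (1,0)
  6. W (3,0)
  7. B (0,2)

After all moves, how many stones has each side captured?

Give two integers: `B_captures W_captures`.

Move 1: B@(1,1) -> caps B=0 W=0
Move 2: W@(2,0) -> caps B=0 W=0
Move 3: B@(0,1) -> caps B=0 W=0
Move 4: W@(0,0) -> caps B=0 W=0
Move 5: B@(1,0) -> caps B=1 W=0
Move 6: W@(3,0) -> caps B=1 W=0
Move 7: B@(0,2) -> caps B=1 W=0

Answer: 1 0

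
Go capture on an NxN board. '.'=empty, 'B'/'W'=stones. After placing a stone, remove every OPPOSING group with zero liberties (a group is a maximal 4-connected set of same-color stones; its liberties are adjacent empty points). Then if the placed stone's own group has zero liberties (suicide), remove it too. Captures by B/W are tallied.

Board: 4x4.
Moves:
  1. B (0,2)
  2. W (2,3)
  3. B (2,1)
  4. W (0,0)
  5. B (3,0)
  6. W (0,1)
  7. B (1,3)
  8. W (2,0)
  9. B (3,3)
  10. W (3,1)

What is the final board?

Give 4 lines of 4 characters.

Move 1: B@(0,2) -> caps B=0 W=0
Move 2: W@(2,3) -> caps B=0 W=0
Move 3: B@(2,1) -> caps B=0 W=0
Move 4: W@(0,0) -> caps B=0 W=0
Move 5: B@(3,0) -> caps B=0 W=0
Move 6: W@(0,1) -> caps B=0 W=0
Move 7: B@(1,3) -> caps B=0 W=0
Move 8: W@(2,0) -> caps B=0 W=0
Move 9: B@(3,3) -> caps B=0 W=0
Move 10: W@(3,1) -> caps B=0 W=1

Answer: WWB.
...B
WB.W
.W.B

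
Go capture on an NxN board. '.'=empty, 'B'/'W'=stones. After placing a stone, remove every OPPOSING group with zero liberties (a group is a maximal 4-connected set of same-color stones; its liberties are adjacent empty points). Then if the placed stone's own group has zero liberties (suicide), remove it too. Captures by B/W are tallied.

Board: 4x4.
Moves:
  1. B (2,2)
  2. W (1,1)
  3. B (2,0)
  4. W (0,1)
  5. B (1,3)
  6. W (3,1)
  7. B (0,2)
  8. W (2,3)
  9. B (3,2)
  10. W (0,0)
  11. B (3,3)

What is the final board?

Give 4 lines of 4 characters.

Move 1: B@(2,2) -> caps B=0 W=0
Move 2: W@(1,1) -> caps B=0 W=0
Move 3: B@(2,0) -> caps B=0 W=0
Move 4: W@(0,1) -> caps B=0 W=0
Move 5: B@(1,3) -> caps B=0 W=0
Move 6: W@(3,1) -> caps B=0 W=0
Move 7: B@(0,2) -> caps B=0 W=0
Move 8: W@(2,3) -> caps B=0 W=0
Move 9: B@(3,2) -> caps B=0 W=0
Move 10: W@(0,0) -> caps B=0 W=0
Move 11: B@(3,3) -> caps B=1 W=0

Answer: WWB.
.W.B
B.B.
.WBB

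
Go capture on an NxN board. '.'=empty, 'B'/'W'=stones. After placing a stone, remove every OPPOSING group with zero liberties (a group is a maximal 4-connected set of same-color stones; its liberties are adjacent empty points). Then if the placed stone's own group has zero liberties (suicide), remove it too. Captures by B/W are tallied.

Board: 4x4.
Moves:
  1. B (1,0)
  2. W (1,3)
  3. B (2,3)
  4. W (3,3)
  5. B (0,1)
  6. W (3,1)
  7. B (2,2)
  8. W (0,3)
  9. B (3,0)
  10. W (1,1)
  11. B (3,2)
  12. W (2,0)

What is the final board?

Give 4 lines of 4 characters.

Answer: .B.W
BW.W
W.BB
.WB.

Derivation:
Move 1: B@(1,0) -> caps B=0 W=0
Move 2: W@(1,3) -> caps B=0 W=0
Move 3: B@(2,3) -> caps B=0 W=0
Move 4: W@(3,3) -> caps B=0 W=0
Move 5: B@(0,1) -> caps B=0 W=0
Move 6: W@(3,1) -> caps B=0 W=0
Move 7: B@(2,2) -> caps B=0 W=0
Move 8: W@(0,3) -> caps B=0 W=0
Move 9: B@(3,0) -> caps B=0 W=0
Move 10: W@(1,1) -> caps B=0 W=0
Move 11: B@(3,2) -> caps B=1 W=0
Move 12: W@(2,0) -> caps B=1 W=1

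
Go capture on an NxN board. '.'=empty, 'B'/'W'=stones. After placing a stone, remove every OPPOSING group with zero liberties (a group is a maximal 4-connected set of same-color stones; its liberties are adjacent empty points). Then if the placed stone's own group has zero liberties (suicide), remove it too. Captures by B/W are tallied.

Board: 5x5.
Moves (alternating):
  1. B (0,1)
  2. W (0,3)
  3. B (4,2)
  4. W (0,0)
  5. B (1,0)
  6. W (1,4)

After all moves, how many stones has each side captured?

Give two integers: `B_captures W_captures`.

Move 1: B@(0,1) -> caps B=0 W=0
Move 2: W@(0,3) -> caps B=0 W=0
Move 3: B@(4,2) -> caps B=0 W=0
Move 4: W@(0,0) -> caps B=0 W=0
Move 5: B@(1,0) -> caps B=1 W=0
Move 6: W@(1,4) -> caps B=1 W=0

Answer: 1 0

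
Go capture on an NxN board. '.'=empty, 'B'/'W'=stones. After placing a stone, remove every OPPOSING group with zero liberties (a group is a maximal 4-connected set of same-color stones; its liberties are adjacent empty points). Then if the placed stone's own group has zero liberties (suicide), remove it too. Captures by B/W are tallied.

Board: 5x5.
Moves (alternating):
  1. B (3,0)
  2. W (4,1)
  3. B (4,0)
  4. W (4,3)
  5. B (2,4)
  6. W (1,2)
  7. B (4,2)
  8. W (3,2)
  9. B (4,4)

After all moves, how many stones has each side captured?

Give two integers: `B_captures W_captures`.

Move 1: B@(3,0) -> caps B=0 W=0
Move 2: W@(4,1) -> caps B=0 W=0
Move 3: B@(4,0) -> caps B=0 W=0
Move 4: W@(4,3) -> caps B=0 W=0
Move 5: B@(2,4) -> caps B=0 W=0
Move 6: W@(1,2) -> caps B=0 W=0
Move 7: B@(4,2) -> caps B=0 W=0
Move 8: W@(3,2) -> caps B=0 W=1
Move 9: B@(4,4) -> caps B=0 W=1

Answer: 0 1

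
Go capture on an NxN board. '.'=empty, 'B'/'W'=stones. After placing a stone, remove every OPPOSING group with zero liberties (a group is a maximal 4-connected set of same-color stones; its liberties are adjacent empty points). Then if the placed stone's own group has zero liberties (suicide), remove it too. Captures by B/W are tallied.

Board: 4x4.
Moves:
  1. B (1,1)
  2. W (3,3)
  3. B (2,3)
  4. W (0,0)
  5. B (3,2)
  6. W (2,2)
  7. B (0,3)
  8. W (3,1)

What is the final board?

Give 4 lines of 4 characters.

Move 1: B@(1,1) -> caps B=0 W=0
Move 2: W@(3,3) -> caps B=0 W=0
Move 3: B@(2,3) -> caps B=0 W=0
Move 4: W@(0,0) -> caps B=0 W=0
Move 5: B@(3,2) -> caps B=1 W=0
Move 6: W@(2,2) -> caps B=1 W=0
Move 7: B@(0,3) -> caps B=1 W=0
Move 8: W@(3,1) -> caps B=1 W=0

Answer: W..B
.B..
..WB
.WB.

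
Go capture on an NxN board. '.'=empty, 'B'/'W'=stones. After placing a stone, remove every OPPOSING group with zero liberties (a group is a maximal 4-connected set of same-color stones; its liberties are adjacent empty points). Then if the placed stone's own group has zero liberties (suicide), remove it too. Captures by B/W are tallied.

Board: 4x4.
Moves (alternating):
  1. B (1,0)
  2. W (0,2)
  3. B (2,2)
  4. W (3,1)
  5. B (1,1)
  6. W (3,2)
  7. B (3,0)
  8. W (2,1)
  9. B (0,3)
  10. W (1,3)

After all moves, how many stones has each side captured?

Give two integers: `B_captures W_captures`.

Answer: 0 1

Derivation:
Move 1: B@(1,0) -> caps B=0 W=0
Move 2: W@(0,2) -> caps B=0 W=0
Move 3: B@(2,2) -> caps B=0 W=0
Move 4: W@(3,1) -> caps B=0 W=0
Move 5: B@(1,1) -> caps B=0 W=0
Move 6: W@(3,2) -> caps B=0 W=0
Move 7: B@(3,0) -> caps B=0 W=0
Move 8: W@(2,1) -> caps B=0 W=0
Move 9: B@(0,3) -> caps B=0 W=0
Move 10: W@(1,3) -> caps B=0 W=1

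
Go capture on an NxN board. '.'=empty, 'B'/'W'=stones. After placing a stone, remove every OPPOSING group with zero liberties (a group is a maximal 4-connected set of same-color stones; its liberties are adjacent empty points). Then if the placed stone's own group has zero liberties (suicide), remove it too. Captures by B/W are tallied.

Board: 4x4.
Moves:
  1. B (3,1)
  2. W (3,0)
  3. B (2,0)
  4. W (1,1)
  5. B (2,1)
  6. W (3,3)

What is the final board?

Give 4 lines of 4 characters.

Move 1: B@(3,1) -> caps B=0 W=0
Move 2: W@(3,0) -> caps B=0 W=0
Move 3: B@(2,0) -> caps B=1 W=0
Move 4: W@(1,1) -> caps B=1 W=0
Move 5: B@(2,1) -> caps B=1 W=0
Move 6: W@(3,3) -> caps B=1 W=0

Answer: ....
.W..
BB..
.B.W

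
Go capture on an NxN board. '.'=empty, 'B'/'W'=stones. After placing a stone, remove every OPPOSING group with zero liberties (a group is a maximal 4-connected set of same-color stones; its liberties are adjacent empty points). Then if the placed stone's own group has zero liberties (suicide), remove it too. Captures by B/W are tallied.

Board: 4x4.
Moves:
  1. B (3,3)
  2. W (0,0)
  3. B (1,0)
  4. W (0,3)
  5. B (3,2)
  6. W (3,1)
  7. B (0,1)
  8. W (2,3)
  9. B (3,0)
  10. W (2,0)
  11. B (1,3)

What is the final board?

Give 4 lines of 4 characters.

Answer: .B.W
B..B
W..W
.WBB

Derivation:
Move 1: B@(3,3) -> caps B=0 W=0
Move 2: W@(0,0) -> caps B=0 W=0
Move 3: B@(1,0) -> caps B=0 W=0
Move 4: W@(0,3) -> caps B=0 W=0
Move 5: B@(3,2) -> caps B=0 W=0
Move 6: W@(3,1) -> caps B=0 W=0
Move 7: B@(0,1) -> caps B=1 W=0
Move 8: W@(2,3) -> caps B=1 W=0
Move 9: B@(3,0) -> caps B=1 W=0
Move 10: W@(2,0) -> caps B=1 W=1
Move 11: B@(1,3) -> caps B=1 W=1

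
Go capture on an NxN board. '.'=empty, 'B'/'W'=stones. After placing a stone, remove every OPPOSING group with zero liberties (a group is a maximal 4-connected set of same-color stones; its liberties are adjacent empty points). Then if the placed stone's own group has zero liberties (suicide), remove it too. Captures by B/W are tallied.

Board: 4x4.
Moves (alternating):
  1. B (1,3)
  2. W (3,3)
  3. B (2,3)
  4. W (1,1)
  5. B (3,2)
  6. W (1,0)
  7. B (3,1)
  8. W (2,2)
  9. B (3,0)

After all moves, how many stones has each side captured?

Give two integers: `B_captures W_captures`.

Move 1: B@(1,3) -> caps B=0 W=0
Move 2: W@(3,3) -> caps B=0 W=0
Move 3: B@(2,3) -> caps B=0 W=0
Move 4: W@(1,1) -> caps B=0 W=0
Move 5: B@(3,2) -> caps B=1 W=0
Move 6: W@(1,0) -> caps B=1 W=0
Move 7: B@(3,1) -> caps B=1 W=0
Move 8: W@(2,2) -> caps B=1 W=0
Move 9: B@(3,0) -> caps B=1 W=0

Answer: 1 0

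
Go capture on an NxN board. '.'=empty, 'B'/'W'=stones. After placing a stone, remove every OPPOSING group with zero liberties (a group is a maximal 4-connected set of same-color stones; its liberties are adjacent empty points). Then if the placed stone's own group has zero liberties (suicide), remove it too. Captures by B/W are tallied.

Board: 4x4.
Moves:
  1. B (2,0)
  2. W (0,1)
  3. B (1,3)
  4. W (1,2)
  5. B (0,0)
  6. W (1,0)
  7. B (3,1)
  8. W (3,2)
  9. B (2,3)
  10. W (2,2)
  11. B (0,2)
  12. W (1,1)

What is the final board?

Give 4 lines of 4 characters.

Answer: .WB.
WWWB
B.WB
.BW.

Derivation:
Move 1: B@(2,0) -> caps B=0 W=0
Move 2: W@(0,1) -> caps B=0 W=0
Move 3: B@(1,3) -> caps B=0 W=0
Move 4: W@(1,2) -> caps B=0 W=0
Move 5: B@(0,0) -> caps B=0 W=0
Move 6: W@(1,0) -> caps B=0 W=1
Move 7: B@(3,1) -> caps B=0 W=1
Move 8: W@(3,2) -> caps B=0 W=1
Move 9: B@(2,3) -> caps B=0 W=1
Move 10: W@(2,2) -> caps B=0 W=1
Move 11: B@(0,2) -> caps B=0 W=1
Move 12: W@(1,1) -> caps B=0 W=1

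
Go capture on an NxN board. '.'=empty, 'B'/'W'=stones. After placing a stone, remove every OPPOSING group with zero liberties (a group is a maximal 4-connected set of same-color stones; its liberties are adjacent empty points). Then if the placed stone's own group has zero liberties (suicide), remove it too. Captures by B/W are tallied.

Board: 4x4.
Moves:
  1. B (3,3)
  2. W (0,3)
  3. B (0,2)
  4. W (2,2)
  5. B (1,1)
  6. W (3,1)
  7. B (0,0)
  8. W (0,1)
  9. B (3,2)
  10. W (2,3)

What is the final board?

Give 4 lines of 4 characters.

Move 1: B@(3,3) -> caps B=0 W=0
Move 2: W@(0,3) -> caps B=0 W=0
Move 3: B@(0,2) -> caps B=0 W=0
Move 4: W@(2,2) -> caps B=0 W=0
Move 5: B@(1,1) -> caps B=0 W=0
Move 6: W@(3,1) -> caps B=0 W=0
Move 7: B@(0,0) -> caps B=0 W=0
Move 8: W@(0,1) -> caps B=0 W=0
Move 9: B@(3,2) -> caps B=0 W=0
Move 10: W@(2,3) -> caps B=0 W=2

Answer: B.BW
.B..
..WW
.W..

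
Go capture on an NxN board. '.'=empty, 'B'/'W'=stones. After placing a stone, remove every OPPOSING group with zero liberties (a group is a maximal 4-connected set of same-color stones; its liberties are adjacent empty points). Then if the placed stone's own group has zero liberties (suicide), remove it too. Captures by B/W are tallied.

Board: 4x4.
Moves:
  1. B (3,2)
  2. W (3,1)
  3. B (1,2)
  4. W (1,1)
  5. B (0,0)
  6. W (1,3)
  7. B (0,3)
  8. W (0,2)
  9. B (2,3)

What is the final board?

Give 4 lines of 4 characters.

Move 1: B@(3,2) -> caps B=0 W=0
Move 2: W@(3,1) -> caps B=0 W=0
Move 3: B@(1,2) -> caps B=0 W=0
Move 4: W@(1,1) -> caps B=0 W=0
Move 5: B@(0,0) -> caps B=0 W=0
Move 6: W@(1,3) -> caps B=0 W=0
Move 7: B@(0,3) -> caps B=0 W=0
Move 8: W@(0,2) -> caps B=0 W=1
Move 9: B@(2,3) -> caps B=0 W=1

Answer: B.W.
.WBW
...B
.WB.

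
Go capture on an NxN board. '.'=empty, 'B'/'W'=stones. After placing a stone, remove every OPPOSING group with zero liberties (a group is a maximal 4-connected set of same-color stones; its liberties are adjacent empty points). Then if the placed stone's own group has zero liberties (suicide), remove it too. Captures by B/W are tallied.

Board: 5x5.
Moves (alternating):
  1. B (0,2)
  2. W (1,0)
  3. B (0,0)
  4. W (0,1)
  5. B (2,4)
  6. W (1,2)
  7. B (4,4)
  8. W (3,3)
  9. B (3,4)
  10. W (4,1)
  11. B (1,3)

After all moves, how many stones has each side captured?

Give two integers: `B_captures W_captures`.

Move 1: B@(0,2) -> caps B=0 W=0
Move 2: W@(1,0) -> caps B=0 W=0
Move 3: B@(0,0) -> caps B=0 W=0
Move 4: W@(0,1) -> caps B=0 W=1
Move 5: B@(2,4) -> caps B=0 W=1
Move 6: W@(1,2) -> caps B=0 W=1
Move 7: B@(4,4) -> caps B=0 W=1
Move 8: W@(3,3) -> caps B=0 W=1
Move 9: B@(3,4) -> caps B=0 W=1
Move 10: W@(4,1) -> caps B=0 W=1
Move 11: B@(1,3) -> caps B=0 W=1

Answer: 0 1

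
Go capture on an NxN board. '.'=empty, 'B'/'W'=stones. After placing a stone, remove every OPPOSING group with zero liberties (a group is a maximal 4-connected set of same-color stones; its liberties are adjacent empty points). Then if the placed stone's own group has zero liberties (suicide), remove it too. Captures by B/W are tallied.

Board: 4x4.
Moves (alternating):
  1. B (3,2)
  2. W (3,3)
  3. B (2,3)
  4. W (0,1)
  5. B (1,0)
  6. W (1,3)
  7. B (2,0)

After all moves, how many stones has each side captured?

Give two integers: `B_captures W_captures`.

Move 1: B@(3,2) -> caps B=0 W=0
Move 2: W@(3,3) -> caps B=0 W=0
Move 3: B@(2,3) -> caps B=1 W=0
Move 4: W@(0,1) -> caps B=1 W=0
Move 5: B@(1,0) -> caps B=1 W=0
Move 6: W@(1,3) -> caps B=1 W=0
Move 7: B@(2,0) -> caps B=1 W=0

Answer: 1 0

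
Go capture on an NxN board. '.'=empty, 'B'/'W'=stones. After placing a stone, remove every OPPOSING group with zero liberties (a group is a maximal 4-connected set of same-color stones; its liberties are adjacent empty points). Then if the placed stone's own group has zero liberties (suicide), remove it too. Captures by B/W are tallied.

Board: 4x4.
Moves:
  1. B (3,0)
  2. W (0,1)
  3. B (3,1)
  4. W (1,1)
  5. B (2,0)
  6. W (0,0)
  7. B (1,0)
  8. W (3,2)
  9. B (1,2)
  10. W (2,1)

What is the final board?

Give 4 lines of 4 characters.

Move 1: B@(3,0) -> caps B=0 W=0
Move 2: W@(0,1) -> caps B=0 W=0
Move 3: B@(3,1) -> caps B=0 W=0
Move 4: W@(1,1) -> caps B=0 W=0
Move 5: B@(2,0) -> caps B=0 W=0
Move 6: W@(0,0) -> caps B=0 W=0
Move 7: B@(1,0) -> caps B=0 W=0
Move 8: W@(3,2) -> caps B=0 W=0
Move 9: B@(1,2) -> caps B=0 W=0
Move 10: W@(2,1) -> caps B=0 W=4

Answer: WW..
.WB.
.W..
..W.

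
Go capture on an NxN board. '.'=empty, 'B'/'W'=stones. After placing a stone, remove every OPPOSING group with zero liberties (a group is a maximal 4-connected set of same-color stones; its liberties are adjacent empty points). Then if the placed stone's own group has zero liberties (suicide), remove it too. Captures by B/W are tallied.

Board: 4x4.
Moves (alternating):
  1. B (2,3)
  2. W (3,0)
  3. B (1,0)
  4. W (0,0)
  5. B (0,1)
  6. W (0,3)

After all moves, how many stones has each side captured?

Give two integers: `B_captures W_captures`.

Answer: 1 0

Derivation:
Move 1: B@(2,3) -> caps B=0 W=0
Move 2: W@(3,0) -> caps B=0 W=0
Move 3: B@(1,0) -> caps B=0 W=0
Move 4: W@(0,0) -> caps B=0 W=0
Move 5: B@(0,1) -> caps B=1 W=0
Move 6: W@(0,3) -> caps B=1 W=0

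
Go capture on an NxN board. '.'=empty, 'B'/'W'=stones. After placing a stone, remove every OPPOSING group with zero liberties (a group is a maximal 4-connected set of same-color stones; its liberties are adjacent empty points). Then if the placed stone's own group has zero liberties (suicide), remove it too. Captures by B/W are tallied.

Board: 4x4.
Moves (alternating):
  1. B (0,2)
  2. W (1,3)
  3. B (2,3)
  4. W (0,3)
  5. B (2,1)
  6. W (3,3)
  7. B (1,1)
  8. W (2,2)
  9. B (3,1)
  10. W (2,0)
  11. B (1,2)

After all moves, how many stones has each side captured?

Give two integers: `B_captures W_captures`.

Answer: 0 1

Derivation:
Move 1: B@(0,2) -> caps B=0 W=0
Move 2: W@(1,3) -> caps B=0 W=0
Move 3: B@(2,3) -> caps B=0 W=0
Move 4: W@(0,3) -> caps B=0 W=0
Move 5: B@(2,1) -> caps B=0 W=0
Move 6: W@(3,3) -> caps B=0 W=0
Move 7: B@(1,1) -> caps B=0 W=0
Move 8: W@(2,2) -> caps B=0 W=1
Move 9: B@(3,1) -> caps B=0 W=1
Move 10: W@(2,0) -> caps B=0 W=1
Move 11: B@(1,2) -> caps B=0 W=1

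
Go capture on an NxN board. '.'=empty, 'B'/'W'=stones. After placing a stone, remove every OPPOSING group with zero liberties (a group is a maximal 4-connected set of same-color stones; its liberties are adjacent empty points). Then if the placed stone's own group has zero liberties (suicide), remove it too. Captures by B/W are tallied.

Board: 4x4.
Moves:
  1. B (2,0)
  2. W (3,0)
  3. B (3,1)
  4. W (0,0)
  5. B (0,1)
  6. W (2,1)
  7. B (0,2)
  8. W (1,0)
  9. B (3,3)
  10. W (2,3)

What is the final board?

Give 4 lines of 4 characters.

Move 1: B@(2,0) -> caps B=0 W=0
Move 2: W@(3,0) -> caps B=0 W=0
Move 3: B@(3,1) -> caps B=1 W=0
Move 4: W@(0,0) -> caps B=1 W=0
Move 5: B@(0,1) -> caps B=1 W=0
Move 6: W@(2,1) -> caps B=1 W=0
Move 7: B@(0,2) -> caps B=1 W=0
Move 8: W@(1,0) -> caps B=1 W=0
Move 9: B@(3,3) -> caps B=1 W=0
Move 10: W@(2,3) -> caps B=1 W=0

Answer: WBB.
W...
BW.W
.B.B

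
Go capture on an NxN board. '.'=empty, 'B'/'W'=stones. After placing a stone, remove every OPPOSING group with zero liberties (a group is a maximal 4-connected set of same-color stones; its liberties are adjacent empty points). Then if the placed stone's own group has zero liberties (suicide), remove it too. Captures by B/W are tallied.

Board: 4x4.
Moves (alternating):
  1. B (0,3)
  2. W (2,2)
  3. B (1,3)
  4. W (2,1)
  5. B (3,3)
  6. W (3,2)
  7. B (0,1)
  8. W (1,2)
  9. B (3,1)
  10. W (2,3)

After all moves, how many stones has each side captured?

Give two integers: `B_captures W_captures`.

Answer: 0 1

Derivation:
Move 1: B@(0,3) -> caps B=0 W=0
Move 2: W@(2,2) -> caps B=0 W=0
Move 3: B@(1,3) -> caps B=0 W=0
Move 4: W@(2,1) -> caps B=0 W=0
Move 5: B@(3,3) -> caps B=0 W=0
Move 6: W@(3,2) -> caps B=0 W=0
Move 7: B@(0,1) -> caps B=0 W=0
Move 8: W@(1,2) -> caps B=0 W=0
Move 9: B@(3,1) -> caps B=0 W=0
Move 10: W@(2,3) -> caps B=0 W=1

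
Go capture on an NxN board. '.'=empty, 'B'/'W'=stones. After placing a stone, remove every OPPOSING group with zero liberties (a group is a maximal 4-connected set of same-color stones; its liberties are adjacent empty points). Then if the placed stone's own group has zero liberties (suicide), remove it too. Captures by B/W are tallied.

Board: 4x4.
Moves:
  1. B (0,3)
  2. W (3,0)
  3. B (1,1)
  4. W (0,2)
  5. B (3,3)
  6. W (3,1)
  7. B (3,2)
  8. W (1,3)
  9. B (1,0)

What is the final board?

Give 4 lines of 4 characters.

Answer: ..W.
BB.W
....
WWBB

Derivation:
Move 1: B@(0,3) -> caps B=0 W=0
Move 2: W@(3,0) -> caps B=0 W=0
Move 3: B@(1,1) -> caps B=0 W=0
Move 4: W@(0,2) -> caps B=0 W=0
Move 5: B@(3,3) -> caps B=0 W=0
Move 6: W@(3,1) -> caps B=0 W=0
Move 7: B@(3,2) -> caps B=0 W=0
Move 8: W@(1,3) -> caps B=0 W=1
Move 9: B@(1,0) -> caps B=0 W=1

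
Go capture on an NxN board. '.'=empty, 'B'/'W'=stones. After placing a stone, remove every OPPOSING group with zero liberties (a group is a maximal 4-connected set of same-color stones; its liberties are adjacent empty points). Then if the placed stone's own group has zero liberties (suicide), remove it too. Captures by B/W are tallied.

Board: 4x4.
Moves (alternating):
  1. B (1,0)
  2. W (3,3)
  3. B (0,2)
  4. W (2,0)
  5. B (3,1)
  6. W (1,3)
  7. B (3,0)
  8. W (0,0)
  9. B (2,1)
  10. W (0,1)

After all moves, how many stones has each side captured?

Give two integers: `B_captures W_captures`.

Answer: 1 0

Derivation:
Move 1: B@(1,0) -> caps B=0 W=0
Move 2: W@(3,3) -> caps B=0 W=0
Move 3: B@(0,2) -> caps B=0 W=0
Move 4: W@(2,0) -> caps B=0 W=0
Move 5: B@(3,1) -> caps B=0 W=0
Move 6: W@(1,3) -> caps B=0 W=0
Move 7: B@(3,0) -> caps B=0 W=0
Move 8: W@(0,0) -> caps B=0 W=0
Move 9: B@(2,1) -> caps B=1 W=0
Move 10: W@(0,1) -> caps B=1 W=0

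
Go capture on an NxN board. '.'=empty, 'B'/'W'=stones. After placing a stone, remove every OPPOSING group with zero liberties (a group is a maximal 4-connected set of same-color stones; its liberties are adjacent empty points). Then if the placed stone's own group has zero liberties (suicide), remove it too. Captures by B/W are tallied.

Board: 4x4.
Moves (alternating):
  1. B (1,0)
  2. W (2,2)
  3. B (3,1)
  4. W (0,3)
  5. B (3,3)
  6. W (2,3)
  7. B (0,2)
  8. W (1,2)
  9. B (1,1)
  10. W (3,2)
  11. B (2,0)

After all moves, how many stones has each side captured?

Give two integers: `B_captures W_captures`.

Move 1: B@(1,0) -> caps B=0 W=0
Move 2: W@(2,2) -> caps B=0 W=0
Move 3: B@(3,1) -> caps B=0 W=0
Move 4: W@(0,3) -> caps B=0 W=0
Move 5: B@(3,3) -> caps B=0 W=0
Move 6: W@(2,3) -> caps B=0 W=0
Move 7: B@(0,2) -> caps B=0 W=0
Move 8: W@(1,2) -> caps B=0 W=0
Move 9: B@(1,1) -> caps B=0 W=0
Move 10: W@(3,2) -> caps B=0 W=1
Move 11: B@(2,0) -> caps B=0 W=1

Answer: 0 1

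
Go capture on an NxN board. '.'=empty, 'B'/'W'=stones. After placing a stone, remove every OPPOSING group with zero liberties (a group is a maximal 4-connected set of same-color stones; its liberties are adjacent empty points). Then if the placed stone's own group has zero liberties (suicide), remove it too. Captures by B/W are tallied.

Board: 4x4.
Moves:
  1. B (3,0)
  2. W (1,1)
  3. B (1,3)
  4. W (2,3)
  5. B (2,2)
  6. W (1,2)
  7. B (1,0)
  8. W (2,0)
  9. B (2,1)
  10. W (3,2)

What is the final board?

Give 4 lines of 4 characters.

Answer: ....
BWWB
.BBW
B.W.

Derivation:
Move 1: B@(3,0) -> caps B=0 W=0
Move 2: W@(1,1) -> caps B=0 W=0
Move 3: B@(1,3) -> caps B=0 W=0
Move 4: W@(2,3) -> caps B=0 W=0
Move 5: B@(2,2) -> caps B=0 W=0
Move 6: W@(1,2) -> caps B=0 W=0
Move 7: B@(1,0) -> caps B=0 W=0
Move 8: W@(2,0) -> caps B=0 W=0
Move 9: B@(2,1) -> caps B=1 W=0
Move 10: W@(3,2) -> caps B=1 W=0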